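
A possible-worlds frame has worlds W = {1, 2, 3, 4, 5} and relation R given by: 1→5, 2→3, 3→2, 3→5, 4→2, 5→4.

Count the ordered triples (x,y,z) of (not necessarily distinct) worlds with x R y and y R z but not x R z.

Enumerating: (1,5,4), (2,3,2), (2,3,5), (3,2,3), (3,5,4), (4,2,3), (5,4,2).

7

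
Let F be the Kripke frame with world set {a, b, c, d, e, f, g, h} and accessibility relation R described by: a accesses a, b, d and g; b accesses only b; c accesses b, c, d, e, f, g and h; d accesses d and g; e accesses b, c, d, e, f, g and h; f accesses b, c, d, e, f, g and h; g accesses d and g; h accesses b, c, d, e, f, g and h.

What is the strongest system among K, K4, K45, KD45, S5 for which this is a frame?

K4

Transitive (axiom 4): yes — every two-step R-path is closed by a direct edge.
Euclidean (axiom 5): no — a R b and a R d, but not b R d.
Serial (axiom D): yes — every world has a successor (e.g. a R a).
Reflexive (axiom T): yes — every world is R-related to itself.
So F validates K, K4; K45 would additionally require R to be Euclidean. The strongest is K4.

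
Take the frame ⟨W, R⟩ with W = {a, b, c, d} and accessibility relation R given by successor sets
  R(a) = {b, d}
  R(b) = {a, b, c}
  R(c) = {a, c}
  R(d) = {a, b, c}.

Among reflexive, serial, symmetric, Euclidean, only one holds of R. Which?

Reflexive: no — a is not related to itself.
Serial: yes — every world has a successor (e.g. a R b).
Symmetric: no — b R c but not c R b.
Euclidean: no — a R b and a R d, but not b R d.
Only serial holds.

serial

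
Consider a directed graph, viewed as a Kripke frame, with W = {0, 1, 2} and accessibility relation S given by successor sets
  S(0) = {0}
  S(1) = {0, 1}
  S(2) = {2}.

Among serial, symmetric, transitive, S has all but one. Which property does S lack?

Serial: yes — every world has a successor (e.g. 0 S 0).
Symmetric: no — 1 S 0 but not 0 S 1.
Transitive: yes — every two-step S-path is closed by a direct edge.
Only symmetric fails.

symmetric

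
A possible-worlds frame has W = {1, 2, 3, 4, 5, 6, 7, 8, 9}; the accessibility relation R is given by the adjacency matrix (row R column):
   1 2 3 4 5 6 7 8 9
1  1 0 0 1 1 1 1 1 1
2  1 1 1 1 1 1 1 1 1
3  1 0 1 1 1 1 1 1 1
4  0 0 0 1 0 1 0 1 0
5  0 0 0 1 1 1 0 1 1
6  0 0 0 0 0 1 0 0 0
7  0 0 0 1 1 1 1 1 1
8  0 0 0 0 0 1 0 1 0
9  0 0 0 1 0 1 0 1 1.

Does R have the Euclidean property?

Euclidean: no — 1 R 4 and 1 R 5, but not 4 R 5.

No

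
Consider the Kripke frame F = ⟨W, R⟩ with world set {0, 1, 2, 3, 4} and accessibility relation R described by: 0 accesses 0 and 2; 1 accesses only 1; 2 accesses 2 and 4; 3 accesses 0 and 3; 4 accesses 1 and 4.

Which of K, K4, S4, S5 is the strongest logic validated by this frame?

Transitive (axiom 4): no — 0 R 2 and 2 R 4, but not 0 R 4.
Reflexive (axiom T): yes — every world is R-related to itself.
Euclidean (axiom 5): no — 0 R 2 and 0 R 0, but not 2 R 0.
So F validates K; K4 would additionally require R to be transitive. The strongest is K.

K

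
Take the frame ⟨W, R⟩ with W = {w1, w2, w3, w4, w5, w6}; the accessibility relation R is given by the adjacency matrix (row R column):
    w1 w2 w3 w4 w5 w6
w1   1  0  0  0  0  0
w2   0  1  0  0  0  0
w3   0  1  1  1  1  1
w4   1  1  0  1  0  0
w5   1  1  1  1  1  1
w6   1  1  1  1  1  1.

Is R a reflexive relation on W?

Reflexive: yes — every world is R-related to itself.

Yes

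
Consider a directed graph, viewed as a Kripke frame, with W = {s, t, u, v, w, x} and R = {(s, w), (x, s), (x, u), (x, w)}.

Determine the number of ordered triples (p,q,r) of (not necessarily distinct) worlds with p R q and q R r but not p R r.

0

R is transitive; there are no such tuples.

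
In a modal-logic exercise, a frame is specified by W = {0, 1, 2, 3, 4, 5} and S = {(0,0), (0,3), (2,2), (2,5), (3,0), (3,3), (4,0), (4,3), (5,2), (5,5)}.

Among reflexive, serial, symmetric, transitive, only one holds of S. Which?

Reflexive: no — 1 is not related to itself.
Serial: no — 1 has no S-successor.
Symmetric: no — 4 S 0 but not 0 S 4.
Transitive: yes — every two-step S-path is closed by a direct edge.
Only transitive holds.

transitive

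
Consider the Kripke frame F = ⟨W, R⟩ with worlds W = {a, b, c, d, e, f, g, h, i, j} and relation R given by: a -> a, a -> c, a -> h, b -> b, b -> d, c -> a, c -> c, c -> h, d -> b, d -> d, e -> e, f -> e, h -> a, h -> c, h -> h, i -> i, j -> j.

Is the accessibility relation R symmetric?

No

Symmetric: no — f R e but not e R f.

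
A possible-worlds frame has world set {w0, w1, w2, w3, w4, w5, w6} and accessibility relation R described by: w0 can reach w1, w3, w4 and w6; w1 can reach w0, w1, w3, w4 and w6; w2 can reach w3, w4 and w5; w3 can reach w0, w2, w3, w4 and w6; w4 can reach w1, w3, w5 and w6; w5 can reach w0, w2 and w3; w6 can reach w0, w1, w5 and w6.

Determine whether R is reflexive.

No

Reflexive: no — w0 is not related to itself.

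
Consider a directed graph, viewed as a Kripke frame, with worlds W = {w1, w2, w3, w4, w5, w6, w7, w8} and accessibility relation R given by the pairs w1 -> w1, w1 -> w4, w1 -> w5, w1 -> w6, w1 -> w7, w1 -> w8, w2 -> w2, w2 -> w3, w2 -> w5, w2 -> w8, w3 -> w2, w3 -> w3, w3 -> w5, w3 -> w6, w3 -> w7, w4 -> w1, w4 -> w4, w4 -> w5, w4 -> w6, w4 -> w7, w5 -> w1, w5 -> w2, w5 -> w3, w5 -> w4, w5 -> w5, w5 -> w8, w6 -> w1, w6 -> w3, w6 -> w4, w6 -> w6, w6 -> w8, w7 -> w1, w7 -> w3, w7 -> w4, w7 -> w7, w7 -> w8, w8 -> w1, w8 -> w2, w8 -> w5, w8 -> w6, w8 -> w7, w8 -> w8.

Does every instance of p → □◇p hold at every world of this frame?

Yes

Axiom B corresponds to the accessibility relation being symmetric.
Symmetric: yes — every pair in R has its reverse in R.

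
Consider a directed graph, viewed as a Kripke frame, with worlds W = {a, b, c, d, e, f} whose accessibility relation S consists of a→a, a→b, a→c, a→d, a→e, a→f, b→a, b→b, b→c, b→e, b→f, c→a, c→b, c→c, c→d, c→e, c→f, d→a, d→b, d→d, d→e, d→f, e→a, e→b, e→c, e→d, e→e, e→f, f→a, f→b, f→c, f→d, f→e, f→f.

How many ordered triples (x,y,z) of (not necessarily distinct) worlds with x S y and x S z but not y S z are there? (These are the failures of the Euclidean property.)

Enumerating: (a,b,d), (a,d,c), (c,b,d), (c,d,c), (d,b,d), (e,b,d), (e,d,c), (f,b,d), (f,d,c).

9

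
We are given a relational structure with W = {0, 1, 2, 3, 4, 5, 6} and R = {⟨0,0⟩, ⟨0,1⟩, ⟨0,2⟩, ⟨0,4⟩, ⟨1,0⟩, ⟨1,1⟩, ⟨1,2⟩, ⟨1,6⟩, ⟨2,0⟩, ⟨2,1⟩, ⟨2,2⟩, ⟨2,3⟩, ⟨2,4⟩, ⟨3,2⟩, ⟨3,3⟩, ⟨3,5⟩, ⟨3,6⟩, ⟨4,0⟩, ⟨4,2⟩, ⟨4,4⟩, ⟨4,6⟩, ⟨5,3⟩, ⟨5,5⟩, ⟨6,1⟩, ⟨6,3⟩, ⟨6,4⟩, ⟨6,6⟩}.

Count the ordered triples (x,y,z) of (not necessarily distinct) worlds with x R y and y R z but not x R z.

Enumerating: (0,1,6), (0,2,3), (0,4,6), (1,0,4), (1,2,3), (1,2,4), (1,6,3), (1,6,4), (2,1,6), (2,3,5), (2,3,6), (2,4,6), … and 18 more.
Total: 30.

30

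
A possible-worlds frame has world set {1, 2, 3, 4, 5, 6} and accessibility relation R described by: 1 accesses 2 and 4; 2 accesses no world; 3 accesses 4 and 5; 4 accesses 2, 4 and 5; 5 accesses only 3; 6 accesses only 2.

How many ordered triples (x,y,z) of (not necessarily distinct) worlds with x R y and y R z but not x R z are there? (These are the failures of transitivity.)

6

Enumerating: (1,4,5), (3,4,2), (3,5,3), (4,5,3), (5,3,4), (5,3,5).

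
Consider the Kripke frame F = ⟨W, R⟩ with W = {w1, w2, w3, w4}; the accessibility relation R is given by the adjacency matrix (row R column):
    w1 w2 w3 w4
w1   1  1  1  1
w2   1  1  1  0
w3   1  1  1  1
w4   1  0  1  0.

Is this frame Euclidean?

Euclidean: no — w1 R w2 and w1 R w4, but not w2 R w4.

No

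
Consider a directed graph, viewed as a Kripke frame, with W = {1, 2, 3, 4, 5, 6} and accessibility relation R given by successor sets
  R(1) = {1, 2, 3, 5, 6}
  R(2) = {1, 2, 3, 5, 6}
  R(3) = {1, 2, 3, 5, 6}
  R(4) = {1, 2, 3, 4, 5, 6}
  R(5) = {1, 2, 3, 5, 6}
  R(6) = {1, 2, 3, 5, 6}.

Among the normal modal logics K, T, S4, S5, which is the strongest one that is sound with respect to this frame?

S4

Reflexive (axiom T): yes — every world is R-related to itself.
Transitive (axiom 4): yes — every two-step R-path is closed by a direct edge.
Euclidean (axiom 5): no — 4 R 1 and 4 R 4, but not 1 R 4.
So F validates K, T, S4; S5 would additionally require R to be Euclidean. The strongest is S4.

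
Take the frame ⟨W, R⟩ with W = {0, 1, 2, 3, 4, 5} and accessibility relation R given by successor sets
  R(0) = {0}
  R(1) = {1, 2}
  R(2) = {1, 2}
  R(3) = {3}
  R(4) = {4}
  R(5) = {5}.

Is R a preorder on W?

Yes

Reflexive: yes — every world is R-related to itself.
Transitive: yes — every two-step R-path is closed by a direct edge.
So R is a preorder.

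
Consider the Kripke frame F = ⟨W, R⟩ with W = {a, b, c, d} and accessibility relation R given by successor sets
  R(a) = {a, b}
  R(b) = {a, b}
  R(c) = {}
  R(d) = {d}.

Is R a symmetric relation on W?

Symmetric: yes — every pair in R has its reverse in R.

Yes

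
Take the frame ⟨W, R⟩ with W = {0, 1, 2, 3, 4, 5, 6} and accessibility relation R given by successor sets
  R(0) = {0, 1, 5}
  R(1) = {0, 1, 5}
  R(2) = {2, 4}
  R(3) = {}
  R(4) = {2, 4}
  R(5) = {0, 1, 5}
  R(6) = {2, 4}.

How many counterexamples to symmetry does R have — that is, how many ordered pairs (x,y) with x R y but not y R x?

2

Enumerating: (6,2), (6,4).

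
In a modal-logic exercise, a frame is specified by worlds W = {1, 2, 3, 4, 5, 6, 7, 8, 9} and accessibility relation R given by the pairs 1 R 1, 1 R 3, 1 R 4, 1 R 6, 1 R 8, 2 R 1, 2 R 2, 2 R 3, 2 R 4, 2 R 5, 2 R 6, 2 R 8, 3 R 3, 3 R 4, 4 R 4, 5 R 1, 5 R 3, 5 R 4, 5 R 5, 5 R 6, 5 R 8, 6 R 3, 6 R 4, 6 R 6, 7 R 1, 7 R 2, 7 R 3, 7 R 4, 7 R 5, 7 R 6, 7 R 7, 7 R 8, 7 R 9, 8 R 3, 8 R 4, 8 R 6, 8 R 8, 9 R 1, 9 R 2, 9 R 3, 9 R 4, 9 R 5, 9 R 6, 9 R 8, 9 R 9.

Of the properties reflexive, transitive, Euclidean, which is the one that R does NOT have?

Reflexive: yes — every world is R-related to itself.
Transitive: yes — every two-step R-path is closed by a direct edge.
Euclidean: no — 1 R 3 and 1 R 6, but not 3 R 6.
Only Euclidean fails.

Euclidean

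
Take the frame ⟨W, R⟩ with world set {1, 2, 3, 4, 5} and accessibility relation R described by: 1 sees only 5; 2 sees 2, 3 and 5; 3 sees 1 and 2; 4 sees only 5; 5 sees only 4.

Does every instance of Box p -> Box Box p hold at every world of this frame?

The schema 4 characterises exactly the transitive frames.
Transitive: no — 1 R 5 and 5 R 4, but not 1 R 4.

No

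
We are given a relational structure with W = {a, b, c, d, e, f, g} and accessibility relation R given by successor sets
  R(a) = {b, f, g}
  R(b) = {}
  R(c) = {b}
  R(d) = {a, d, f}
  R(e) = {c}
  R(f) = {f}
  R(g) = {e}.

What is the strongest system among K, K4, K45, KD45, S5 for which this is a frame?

Transitive (axiom 4): no — a R g and g R e, but not a R e.
Euclidean (axiom 5): no — a R b and a R f, but not b R f.
Serial (axiom D): no — b has no R-successor.
Reflexive (axiom T): no — a is not related to itself.
So F validates K; K4 would additionally require R to be transitive. The strongest is K.

K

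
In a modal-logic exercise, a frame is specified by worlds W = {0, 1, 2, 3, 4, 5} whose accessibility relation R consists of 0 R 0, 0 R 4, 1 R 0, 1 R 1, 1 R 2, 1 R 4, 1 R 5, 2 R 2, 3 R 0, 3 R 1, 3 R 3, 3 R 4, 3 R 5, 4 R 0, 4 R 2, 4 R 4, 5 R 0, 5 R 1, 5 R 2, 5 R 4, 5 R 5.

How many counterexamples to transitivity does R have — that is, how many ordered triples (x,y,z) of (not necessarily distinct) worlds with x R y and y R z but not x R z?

Enumerating: (0,4,2), (3,1,2), (3,4,2), (3,5,2).

4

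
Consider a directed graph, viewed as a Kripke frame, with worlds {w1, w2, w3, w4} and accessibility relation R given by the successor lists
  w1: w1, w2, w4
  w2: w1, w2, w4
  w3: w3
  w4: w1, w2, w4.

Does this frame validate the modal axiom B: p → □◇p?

The schema B characterises exactly the symmetric frames.
Symmetric: yes — every pair in R has its reverse in R.

Yes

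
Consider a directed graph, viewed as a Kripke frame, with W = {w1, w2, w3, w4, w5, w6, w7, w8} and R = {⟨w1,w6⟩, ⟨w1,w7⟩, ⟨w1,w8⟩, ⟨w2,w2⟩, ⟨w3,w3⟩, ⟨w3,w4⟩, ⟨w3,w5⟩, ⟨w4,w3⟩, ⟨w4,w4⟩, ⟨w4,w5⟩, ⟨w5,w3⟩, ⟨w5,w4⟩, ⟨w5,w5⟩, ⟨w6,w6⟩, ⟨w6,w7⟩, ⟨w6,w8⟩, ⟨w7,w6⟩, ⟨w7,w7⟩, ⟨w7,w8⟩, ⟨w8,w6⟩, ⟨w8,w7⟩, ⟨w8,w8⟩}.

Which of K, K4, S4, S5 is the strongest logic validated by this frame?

K4

Transitive (axiom 4): yes — every two-step R-path is closed by a direct edge.
Reflexive (axiom T): no — w1 is not related to itself.
Euclidean (axiom 5): yes — any two successors of a common world are R-related.
So F validates K, K4; S4 would additionally require R to be reflexive. The strongest is K4.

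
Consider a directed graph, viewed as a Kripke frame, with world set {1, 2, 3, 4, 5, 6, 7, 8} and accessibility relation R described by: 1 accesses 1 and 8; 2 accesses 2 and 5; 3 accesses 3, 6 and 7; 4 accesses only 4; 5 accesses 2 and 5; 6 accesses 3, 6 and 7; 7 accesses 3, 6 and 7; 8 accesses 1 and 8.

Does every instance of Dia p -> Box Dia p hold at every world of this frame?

By correspondence theory, 5 is valid on a frame iff R is Euclidean.
Euclidean: yes — any two successors of a common world are R-related.

Yes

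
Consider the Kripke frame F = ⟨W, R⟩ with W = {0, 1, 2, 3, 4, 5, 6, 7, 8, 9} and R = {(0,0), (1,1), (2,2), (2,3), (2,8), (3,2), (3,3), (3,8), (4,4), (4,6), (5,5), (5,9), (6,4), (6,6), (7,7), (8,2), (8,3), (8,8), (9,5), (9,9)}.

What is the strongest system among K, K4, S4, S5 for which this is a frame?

S5

Transitive (axiom 4): yes — every two-step R-path is closed by a direct edge.
Reflexive (axiom T): yes — every world is R-related to itself.
Euclidean (axiom 5): yes — any two successors of a common world are R-related.
So F validates K, K4, S4, S5. The strongest is S5.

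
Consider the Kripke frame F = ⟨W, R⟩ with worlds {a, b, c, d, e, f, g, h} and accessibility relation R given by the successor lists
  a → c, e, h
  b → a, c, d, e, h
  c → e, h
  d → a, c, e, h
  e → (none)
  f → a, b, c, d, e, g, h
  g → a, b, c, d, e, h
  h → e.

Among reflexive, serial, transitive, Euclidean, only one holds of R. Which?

Reflexive: no — a is not related to itself.
Serial: no — e has no R-successor.
Transitive: yes — every two-step R-path is closed by a direct edge.
Euclidean: no — a R e and a R c, but not e R c.
Only transitive holds.

transitive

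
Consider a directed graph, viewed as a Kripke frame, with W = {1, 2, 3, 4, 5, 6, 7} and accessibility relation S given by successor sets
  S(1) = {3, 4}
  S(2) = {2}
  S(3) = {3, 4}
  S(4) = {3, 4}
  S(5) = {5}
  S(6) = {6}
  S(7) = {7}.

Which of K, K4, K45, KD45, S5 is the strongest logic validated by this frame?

KD45

Transitive (axiom 4): yes — every two-step S-path is closed by a direct edge.
Euclidean (axiom 5): yes — any two successors of a common world are S-related.
Serial (axiom D): yes — every world has a successor (e.g. 1 S 3).
Reflexive (axiom T): no — 1 is not related to itself.
So F validates K, K4, K45, KD45; S5 would additionally require S to be reflexive. The strongest is KD45.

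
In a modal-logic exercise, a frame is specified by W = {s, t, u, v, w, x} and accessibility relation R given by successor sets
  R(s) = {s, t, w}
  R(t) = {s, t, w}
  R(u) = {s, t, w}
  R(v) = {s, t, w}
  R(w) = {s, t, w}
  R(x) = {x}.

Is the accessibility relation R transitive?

Yes

Transitive: yes — every two-step R-path is closed by a direct edge.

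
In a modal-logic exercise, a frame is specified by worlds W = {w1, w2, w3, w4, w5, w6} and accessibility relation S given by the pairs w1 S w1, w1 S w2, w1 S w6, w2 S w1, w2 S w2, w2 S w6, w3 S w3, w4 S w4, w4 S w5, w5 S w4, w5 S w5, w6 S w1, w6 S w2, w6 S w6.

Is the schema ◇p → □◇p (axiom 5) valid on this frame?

Yes

Axiom 5 corresponds to the accessibility relation being Euclidean.
Euclidean: yes — any two successors of a common world are S-related.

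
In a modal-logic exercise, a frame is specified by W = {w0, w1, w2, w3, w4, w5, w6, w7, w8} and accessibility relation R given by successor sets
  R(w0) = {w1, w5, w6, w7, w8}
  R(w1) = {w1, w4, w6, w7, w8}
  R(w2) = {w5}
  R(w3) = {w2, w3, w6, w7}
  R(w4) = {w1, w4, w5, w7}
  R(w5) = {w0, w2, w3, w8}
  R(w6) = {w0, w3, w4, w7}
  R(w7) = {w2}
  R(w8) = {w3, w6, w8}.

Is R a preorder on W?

Reflexive: no — w0 is not related to itself.
Transitive: no — w0 R w1 and w1 R w4, but not w0 R w4.
So R is not a preorder.

No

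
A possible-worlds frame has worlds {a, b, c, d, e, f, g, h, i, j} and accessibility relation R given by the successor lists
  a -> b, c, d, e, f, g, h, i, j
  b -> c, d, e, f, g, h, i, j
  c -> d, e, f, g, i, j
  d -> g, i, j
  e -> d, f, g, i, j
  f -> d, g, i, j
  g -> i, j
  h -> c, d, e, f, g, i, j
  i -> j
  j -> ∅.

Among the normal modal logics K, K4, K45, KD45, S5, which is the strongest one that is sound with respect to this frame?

K4

Transitive (axiom 4): yes — every two-step R-path is closed by a direct edge.
Euclidean (axiom 5): no — a R c and a R b, but not c R b.
Serial (axiom D): no — j has no R-successor.
Reflexive (axiom T): no — a is not related to itself.
So F validates K, K4; K45 would additionally require R to be Euclidean. The strongest is K4.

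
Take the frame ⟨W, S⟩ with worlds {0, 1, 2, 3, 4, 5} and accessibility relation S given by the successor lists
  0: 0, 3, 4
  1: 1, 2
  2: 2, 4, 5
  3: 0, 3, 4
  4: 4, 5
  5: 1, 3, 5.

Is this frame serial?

Serial: yes — every world has a successor (e.g. 0 S 0).

Yes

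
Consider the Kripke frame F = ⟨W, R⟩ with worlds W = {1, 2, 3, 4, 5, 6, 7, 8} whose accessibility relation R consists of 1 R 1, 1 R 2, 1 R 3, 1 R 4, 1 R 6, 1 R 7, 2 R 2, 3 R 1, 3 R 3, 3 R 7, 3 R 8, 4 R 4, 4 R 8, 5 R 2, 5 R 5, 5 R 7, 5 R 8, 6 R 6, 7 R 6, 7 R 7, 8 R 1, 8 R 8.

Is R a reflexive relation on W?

Reflexive: yes — every world is R-related to itself.

Yes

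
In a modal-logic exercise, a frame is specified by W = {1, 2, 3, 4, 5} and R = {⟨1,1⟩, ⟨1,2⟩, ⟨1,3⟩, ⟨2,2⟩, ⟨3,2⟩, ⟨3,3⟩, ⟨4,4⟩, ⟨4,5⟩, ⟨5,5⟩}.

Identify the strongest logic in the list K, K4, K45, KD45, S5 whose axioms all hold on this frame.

Transitive (axiom 4): yes — every two-step R-path is closed by a direct edge.
Euclidean (axiom 5): no — 1 R 2 and 1 R 3, but not 2 R 3.
Serial (axiom D): yes — every world has a successor (e.g. 1 R 1).
Reflexive (axiom T): yes — every world is R-related to itself.
So F validates K, K4; K45 would additionally require R to be Euclidean. The strongest is K4.

K4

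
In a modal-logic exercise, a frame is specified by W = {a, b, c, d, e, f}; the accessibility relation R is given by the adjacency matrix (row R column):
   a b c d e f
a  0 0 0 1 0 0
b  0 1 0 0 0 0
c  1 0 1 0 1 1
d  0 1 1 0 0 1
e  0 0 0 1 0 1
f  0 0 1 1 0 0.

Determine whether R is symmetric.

Symmetric: no — a R d but not d R a.

No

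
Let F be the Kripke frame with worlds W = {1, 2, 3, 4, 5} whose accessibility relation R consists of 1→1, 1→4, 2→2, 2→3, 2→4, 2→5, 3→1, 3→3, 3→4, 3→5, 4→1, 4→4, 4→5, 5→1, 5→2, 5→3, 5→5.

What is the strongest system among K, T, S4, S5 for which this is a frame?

T

Reflexive (axiom T): yes — every world is R-related to itself.
Transitive (axiom 4): no — 1 R 4 and 4 R 5, but not 1 R 5.
Euclidean (axiom 5): no — 2 R 4 and 2 R 3, but not 4 R 3.
So F validates K, T; S4 would additionally require R to be transitive. The strongest is T.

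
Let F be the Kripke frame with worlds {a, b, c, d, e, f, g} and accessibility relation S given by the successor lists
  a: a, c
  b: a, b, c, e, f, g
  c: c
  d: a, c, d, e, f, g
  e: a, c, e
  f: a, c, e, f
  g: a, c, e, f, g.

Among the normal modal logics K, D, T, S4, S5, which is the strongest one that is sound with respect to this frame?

S4

Serial (axiom D): yes — every world has a successor (e.g. a S a).
Reflexive (axiom T): yes — every world is S-related to itself.
Transitive (axiom 4): yes — every two-step S-path is closed by a direct edge.
Euclidean (axiom 5): no — b S a and b S e, but not a S e.
So F validates K, D, T, S4; S5 would additionally require S to be Euclidean. The strongest is S4.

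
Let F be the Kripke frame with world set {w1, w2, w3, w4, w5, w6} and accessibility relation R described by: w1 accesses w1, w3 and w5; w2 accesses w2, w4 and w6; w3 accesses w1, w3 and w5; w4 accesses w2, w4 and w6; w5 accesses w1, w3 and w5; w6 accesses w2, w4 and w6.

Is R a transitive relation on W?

Transitive: yes — every two-step R-path is closed by a direct edge.

Yes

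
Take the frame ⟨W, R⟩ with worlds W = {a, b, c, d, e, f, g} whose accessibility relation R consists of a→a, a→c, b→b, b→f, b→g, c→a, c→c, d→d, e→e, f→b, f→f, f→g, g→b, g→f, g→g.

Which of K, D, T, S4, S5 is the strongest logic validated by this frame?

Serial (axiom D): yes — every world has a successor (e.g. a R a).
Reflexive (axiom T): yes — every world is R-related to itself.
Transitive (axiom 4): yes — every two-step R-path is closed by a direct edge.
Euclidean (axiom 5): yes — any two successors of a common world are R-related.
So F validates K, D, T, S4, S5. The strongest is S5.

S5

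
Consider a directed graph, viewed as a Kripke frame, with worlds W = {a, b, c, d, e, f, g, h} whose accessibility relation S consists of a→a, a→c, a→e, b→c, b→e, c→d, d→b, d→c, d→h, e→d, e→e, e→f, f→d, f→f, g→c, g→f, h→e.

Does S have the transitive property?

No

Transitive: no — a S c and c S d, but not a S d.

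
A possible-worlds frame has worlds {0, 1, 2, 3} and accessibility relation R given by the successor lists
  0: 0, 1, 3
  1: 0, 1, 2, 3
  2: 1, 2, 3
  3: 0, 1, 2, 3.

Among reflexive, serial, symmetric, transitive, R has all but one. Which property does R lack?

Reflexive: yes — every world is R-related to itself.
Serial: yes — every world has a successor (e.g. 0 R 0).
Symmetric: yes — every pair in R has its reverse in R.
Transitive: no — 0 R 1 and 1 R 2, but not 0 R 2.
Only transitive fails.

transitive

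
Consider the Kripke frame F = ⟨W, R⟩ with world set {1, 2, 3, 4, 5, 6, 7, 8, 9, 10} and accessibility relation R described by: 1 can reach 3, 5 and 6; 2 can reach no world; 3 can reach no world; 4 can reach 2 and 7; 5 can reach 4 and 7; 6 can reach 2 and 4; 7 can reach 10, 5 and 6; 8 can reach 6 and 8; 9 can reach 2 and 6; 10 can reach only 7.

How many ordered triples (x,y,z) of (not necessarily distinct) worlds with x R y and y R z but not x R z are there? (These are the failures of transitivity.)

Enumerating: (1,5,4), (1,5,7), (1,6,2), (1,6,4), (10,7,10), (10,7,5), (10,7,6), (4,7,10), (4,7,5), (4,7,6), (5,4,2), (5,7,10), … and 11 more.
Total: 23.

23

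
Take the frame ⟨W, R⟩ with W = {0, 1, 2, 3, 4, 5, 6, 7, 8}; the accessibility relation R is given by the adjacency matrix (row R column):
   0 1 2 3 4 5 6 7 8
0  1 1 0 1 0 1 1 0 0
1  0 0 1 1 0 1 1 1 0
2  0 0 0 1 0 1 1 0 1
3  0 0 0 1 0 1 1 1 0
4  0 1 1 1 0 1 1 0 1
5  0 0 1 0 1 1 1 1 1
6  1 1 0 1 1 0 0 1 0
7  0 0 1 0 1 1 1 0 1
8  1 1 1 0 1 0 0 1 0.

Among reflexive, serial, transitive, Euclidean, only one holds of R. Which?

Reflexive: no — 1 is not related to itself.
Serial: yes — every world has a successor (e.g. 0 R 0).
Transitive: no — 0 R 1 and 1 R 2, but not 0 R 2.
Euclidean: no — 0 R 3 and 0 R 1, but not 3 R 1.
Only serial holds.

serial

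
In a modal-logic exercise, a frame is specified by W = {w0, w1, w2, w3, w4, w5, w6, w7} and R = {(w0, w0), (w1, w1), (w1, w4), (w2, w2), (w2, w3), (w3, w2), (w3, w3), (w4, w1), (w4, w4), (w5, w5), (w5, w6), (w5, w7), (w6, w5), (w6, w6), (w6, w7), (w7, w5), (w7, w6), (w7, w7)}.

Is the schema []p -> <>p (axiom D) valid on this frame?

Yes

Axiom D corresponds to the accessibility relation being serial.
Serial: yes — every world has a successor (e.g. w0 R w0).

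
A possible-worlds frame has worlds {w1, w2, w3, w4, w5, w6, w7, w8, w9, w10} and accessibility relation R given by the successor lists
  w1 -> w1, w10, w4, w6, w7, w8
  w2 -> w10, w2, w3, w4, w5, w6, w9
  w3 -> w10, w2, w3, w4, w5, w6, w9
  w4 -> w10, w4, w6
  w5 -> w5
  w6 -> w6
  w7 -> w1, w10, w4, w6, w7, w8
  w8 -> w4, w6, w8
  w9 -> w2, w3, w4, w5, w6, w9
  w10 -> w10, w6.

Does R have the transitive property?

Transitive: no — w8 R w4 and w4 R w10, but not w8 R w10.

No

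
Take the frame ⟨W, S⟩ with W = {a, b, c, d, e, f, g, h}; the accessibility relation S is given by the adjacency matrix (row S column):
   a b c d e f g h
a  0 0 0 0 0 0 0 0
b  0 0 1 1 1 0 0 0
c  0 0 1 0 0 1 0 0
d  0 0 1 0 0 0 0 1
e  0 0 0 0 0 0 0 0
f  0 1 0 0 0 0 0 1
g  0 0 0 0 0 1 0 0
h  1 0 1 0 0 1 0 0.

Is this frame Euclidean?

No

Euclidean: no — b S c and b S d, but not c S d.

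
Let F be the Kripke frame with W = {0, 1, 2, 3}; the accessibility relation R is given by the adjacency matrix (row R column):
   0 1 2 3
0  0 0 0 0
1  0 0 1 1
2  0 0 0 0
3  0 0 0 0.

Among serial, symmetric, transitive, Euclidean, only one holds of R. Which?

transitive

Serial: no — 0 has no R-successor.
Symmetric: no — 1 R 2 but not 2 R 1.
Transitive: yes — every two-step R-path is closed by a direct edge.
Euclidean: no — 1 R 2 and 1 R 3, but not 2 R 3.
Only transitive holds.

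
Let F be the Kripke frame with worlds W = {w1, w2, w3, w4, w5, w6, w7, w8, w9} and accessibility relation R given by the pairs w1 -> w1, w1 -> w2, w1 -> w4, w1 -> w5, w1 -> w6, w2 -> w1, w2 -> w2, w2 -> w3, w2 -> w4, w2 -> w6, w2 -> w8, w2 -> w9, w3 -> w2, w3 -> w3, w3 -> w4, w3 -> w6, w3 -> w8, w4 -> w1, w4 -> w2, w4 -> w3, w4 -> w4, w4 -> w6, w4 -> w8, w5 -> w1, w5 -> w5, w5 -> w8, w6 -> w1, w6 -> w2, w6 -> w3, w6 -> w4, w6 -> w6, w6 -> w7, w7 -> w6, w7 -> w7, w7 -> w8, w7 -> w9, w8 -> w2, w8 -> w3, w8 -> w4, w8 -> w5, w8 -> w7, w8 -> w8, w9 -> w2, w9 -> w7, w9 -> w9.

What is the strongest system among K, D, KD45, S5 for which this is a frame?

Serial (axiom D): yes — every world has a successor (e.g. w1 R w1).
Euclidean (axiom 5): no — w1 R w2 and w1 R w5, but not w2 R w5.
Transitive (axiom 4): no — w1 R w2 and w2 R w3, but not w1 R w3.
Reflexive (axiom T): yes — every world is R-related to itself.
So F validates K, D; KD45 would additionally require R to be Euclidean and transitive. The strongest is D.

D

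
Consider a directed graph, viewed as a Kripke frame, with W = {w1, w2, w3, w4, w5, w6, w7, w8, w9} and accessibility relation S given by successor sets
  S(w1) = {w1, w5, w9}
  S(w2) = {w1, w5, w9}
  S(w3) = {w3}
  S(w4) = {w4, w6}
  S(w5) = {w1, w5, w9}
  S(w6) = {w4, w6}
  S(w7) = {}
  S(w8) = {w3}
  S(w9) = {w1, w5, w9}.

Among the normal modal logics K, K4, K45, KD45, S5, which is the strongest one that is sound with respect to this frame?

Transitive (axiom 4): yes — every two-step S-path is closed by a direct edge.
Euclidean (axiom 5): yes — any two successors of a common world are S-related.
Serial (axiom D): no — w7 has no S-successor.
Reflexive (axiom T): no — w2 is not related to itself.
So F validates K, K4, K45; KD45 would additionally require S to be serial. The strongest is K45.

K45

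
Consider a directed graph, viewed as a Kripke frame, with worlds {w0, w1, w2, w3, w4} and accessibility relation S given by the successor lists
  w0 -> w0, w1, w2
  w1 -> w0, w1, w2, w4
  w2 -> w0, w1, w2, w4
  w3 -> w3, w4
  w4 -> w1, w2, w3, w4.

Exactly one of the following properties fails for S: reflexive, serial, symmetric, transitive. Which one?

Reflexive: yes — every world is S-related to itself.
Serial: yes — every world has a successor (e.g. w0 S w0).
Symmetric: yes — every pair in S has its reverse in S.
Transitive: no — w0 S w1 and w1 S w4, but not w0 S w4.
Only transitive fails.

transitive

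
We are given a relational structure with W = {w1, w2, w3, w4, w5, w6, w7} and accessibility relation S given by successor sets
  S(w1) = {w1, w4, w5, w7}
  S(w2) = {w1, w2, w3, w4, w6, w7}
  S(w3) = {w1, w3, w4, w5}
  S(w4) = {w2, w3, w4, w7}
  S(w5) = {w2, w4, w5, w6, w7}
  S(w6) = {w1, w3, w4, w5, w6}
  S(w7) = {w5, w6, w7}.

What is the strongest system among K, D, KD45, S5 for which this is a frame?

D

Serial (axiom D): yes — every world has a successor (e.g. w1 S w1).
Euclidean (axiom 5): no — w1 S w4 and w1 S w5, but not w4 S w5.
Transitive (axiom 4): no — w1 S w4 and w4 S w2, but not w1 S w2.
Reflexive (axiom T): yes — every world is S-related to itself.
So F validates K, D; KD45 would additionally require S to be Euclidean and transitive. The strongest is D.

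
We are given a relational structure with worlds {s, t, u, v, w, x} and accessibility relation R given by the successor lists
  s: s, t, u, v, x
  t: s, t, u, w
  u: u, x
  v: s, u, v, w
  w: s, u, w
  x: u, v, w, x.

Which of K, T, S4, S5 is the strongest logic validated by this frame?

Reflexive (axiom T): yes — every world is R-related to itself.
Transitive (axiom 4): no — s R t and t R w, but not s R w.
Euclidean (axiom 5): no — s R t and s R v, but not t R v.
So F validates K, T; S4 would additionally require R to be transitive. The strongest is T.

T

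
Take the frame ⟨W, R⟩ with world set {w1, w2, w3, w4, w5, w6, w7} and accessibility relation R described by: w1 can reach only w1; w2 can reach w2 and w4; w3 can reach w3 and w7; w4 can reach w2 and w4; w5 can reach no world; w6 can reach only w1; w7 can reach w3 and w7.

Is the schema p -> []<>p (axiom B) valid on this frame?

Axiom B corresponds to the accessibility relation being symmetric.
Symmetric: no — w6 R w1 but not w1 R w6.

No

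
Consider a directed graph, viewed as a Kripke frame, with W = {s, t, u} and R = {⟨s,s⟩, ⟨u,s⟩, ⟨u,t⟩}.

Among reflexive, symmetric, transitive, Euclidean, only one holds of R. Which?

Reflexive: no — t is not related to itself.
Symmetric: no — u R s but not s R u.
Transitive: yes — every two-step R-path is closed by a direct edge.
Euclidean: no — u R s and u R t, but not s R t.
Only transitive holds.

transitive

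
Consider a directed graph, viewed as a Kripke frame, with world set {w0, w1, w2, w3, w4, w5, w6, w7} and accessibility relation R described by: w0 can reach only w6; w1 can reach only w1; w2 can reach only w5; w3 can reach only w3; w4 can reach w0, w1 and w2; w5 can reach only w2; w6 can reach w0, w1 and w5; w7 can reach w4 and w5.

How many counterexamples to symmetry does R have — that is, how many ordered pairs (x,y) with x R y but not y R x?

7

Enumerating: (w4,w0), (w4,w1), (w4,w2), (w6,w1), (w6,w5), (w7,w4), (w7,w5).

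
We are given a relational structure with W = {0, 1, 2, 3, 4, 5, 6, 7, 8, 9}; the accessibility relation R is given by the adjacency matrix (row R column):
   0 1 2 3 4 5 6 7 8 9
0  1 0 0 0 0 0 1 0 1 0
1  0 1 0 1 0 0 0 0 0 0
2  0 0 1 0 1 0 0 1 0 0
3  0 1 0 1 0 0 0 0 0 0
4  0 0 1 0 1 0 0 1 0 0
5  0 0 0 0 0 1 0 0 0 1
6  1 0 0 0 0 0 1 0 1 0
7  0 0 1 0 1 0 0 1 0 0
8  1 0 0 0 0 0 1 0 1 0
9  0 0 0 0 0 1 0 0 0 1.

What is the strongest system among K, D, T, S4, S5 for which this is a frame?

Serial (axiom D): yes — every world has a successor (e.g. 0 R 0).
Reflexive (axiom T): yes — every world is R-related to itself.
Transitive (axiom 4): yes — every two-step R-path is closed by a direct edge.
Euclidean (axiom 5): yes — any two successors of a common world are R-related.
So F validates K, D, T, S4, S5. The strongest is S5.

S5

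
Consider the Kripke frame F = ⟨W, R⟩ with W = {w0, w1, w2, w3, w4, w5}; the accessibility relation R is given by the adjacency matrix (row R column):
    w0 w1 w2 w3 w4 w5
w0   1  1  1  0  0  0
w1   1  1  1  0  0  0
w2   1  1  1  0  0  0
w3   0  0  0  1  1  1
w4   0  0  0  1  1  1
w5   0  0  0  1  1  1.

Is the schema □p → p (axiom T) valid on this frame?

Axiom T corresponds to the accessibility relation being reflexive.
Reflexive: yes — every world is R-related to itself.

Yes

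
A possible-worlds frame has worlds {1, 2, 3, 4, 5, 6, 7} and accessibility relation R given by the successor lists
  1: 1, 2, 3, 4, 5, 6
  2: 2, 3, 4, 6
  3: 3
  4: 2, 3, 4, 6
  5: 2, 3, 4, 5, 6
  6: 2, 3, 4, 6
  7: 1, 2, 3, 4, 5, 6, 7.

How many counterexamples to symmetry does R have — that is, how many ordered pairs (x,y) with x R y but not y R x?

18

Enumerating: (1,2), (1,3), (1,4), (1,5), (1,6), (2,3), (4,3), (5,2), (5,3), (5,4), (5,6), (6,3), (7,1), (7,2), (7,3), (7,4), (7,5), (7,6).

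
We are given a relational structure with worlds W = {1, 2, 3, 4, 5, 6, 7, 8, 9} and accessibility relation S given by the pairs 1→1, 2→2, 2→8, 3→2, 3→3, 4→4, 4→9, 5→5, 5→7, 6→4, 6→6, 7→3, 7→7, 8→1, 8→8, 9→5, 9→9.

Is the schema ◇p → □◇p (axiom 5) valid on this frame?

No

The schema 5 characterises exactly the Euclidean frames.
Euclidean: no — 2 S 8 and 2 S 2, but not 8 S 2.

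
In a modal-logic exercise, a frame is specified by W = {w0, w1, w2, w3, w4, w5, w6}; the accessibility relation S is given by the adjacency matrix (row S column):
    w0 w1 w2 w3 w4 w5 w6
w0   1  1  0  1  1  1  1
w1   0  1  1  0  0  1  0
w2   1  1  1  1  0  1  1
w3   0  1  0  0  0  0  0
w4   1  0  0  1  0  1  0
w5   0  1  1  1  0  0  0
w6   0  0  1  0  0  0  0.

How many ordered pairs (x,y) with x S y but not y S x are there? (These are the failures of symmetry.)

Enumerating: (w0,w1), (w0,w3), (w0,w5), (w0,w6), (w2,w0), (w2,w3), (w3,w1), (w4,w3), (w4,w5), (w5,w3).

10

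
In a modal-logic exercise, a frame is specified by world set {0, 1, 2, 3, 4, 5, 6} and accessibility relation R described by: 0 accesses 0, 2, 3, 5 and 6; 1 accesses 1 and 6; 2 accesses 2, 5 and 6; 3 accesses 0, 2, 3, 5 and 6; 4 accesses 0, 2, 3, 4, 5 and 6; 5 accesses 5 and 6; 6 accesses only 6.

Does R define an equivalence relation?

Reflexive: yes — every world is R-related to itself.
Symmetric: no — 0 R 2 but not 2 R 0.
Transitive: yes — every two-step R-path is closed by a direct edge.
So R is not an equivalence relation.

No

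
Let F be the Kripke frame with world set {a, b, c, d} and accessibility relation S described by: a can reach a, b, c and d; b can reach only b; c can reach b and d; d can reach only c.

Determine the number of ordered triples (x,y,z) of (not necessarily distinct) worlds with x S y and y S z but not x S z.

3

Enumerating: (c,d,c), (d,c,b), (d,c,d).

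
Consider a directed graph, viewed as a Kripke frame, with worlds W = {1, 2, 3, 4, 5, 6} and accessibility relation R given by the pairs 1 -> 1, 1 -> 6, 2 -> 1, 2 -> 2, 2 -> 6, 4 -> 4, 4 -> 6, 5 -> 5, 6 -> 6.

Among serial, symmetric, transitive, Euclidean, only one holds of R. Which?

transitive

Serial: no — 3 has no R-successor.
Symmetric: no — 1 R 6 but not 6 R 1.
Transitive: yes — every two-step R-path is closed by a direct edge.
Euclidean: no — 2 R 6 and 2 R 1, but not 6 R 1.
Only transitive holds.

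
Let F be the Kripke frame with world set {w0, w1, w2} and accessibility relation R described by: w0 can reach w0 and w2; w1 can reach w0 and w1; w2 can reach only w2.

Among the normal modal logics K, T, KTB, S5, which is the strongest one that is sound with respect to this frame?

T

Reflexive (axiom T): yes — every world is R-related to itself.
Symmetric (axiom B): no — w0 R w2 but not w2 R w0.
Euclidean (axiom 5): no — w0 R w2 and w0 R w0, but not w2 R w0.
So F validates K, T; KTB would additionally require R to be symmetric. The strongest is T.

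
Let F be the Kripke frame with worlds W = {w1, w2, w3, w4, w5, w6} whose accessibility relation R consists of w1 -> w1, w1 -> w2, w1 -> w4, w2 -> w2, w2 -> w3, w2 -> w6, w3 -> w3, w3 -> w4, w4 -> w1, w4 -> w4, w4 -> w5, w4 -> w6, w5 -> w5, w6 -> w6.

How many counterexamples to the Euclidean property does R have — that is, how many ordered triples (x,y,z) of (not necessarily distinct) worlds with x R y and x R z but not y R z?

16

Enumerating: (w1,w2,w1), (w1,w2,w4), (w1,w4,w2), (w2,w3,w2), (w2,w3,w6), (w2,w6,w2), (w2,w6,w3), (w3,w4,w3), (w4,w1,w5), (w4,w1,w6), (w4,w5,w1), (w4,w5,w4), (w4,w5,w6), (w4,w6,w1), (w4,w6,w4), (w4,w6,w5).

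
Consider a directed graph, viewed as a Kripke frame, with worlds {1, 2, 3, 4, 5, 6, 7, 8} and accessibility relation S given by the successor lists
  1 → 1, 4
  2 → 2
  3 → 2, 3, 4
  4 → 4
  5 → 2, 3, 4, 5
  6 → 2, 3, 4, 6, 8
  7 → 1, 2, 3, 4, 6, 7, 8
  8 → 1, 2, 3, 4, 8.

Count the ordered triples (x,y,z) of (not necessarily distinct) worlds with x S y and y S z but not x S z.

1

Enumerating: (6,8,1).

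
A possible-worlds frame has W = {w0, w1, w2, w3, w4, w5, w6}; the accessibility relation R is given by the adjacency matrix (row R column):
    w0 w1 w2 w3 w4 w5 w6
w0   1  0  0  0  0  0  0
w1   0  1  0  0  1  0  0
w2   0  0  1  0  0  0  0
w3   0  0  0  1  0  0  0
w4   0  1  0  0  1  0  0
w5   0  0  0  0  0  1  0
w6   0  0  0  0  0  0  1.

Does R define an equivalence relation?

Reflexive: yes — every world is R-related to itself.
Symmetric: yes — every pair in R has its reverse in R.
Transitive: yes — every two-step R-path is closed by a direct edge.
So R is an equivalence relation.

Yes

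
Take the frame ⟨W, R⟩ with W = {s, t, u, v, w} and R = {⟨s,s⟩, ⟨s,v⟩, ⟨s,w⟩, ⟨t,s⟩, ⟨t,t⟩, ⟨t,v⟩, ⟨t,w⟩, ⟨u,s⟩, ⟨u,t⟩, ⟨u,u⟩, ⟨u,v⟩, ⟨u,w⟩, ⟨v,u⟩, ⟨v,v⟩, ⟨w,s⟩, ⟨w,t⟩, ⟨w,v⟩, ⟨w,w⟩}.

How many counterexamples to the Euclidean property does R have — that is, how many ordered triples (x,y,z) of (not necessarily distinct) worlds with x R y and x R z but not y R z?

Enumerating: (s,v,s), (s,v,w), (t,s,t), (t,v,s), (t,v,t), (t,v,w), (u,s,t), (u,s,u), (u,t,u), (u,v,s), (u,v,t), (u,v,w), (u,w,u), (w,s,t), (w,v,s), (w,v,t), (w,v,w).

17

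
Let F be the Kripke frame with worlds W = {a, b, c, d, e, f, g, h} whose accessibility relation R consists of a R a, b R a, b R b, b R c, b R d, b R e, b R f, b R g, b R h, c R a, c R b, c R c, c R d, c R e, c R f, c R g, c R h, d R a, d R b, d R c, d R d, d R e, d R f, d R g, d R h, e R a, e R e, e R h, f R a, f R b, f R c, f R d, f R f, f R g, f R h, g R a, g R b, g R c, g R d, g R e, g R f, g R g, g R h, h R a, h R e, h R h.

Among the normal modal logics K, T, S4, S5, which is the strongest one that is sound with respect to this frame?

T

Reflexive (axiom T): yes — every world is R-related to itself.
Transitive (axiom 4): no — f R b and b R e, but not f R e.
Euclidean (axiom 5): no — b R a and b R c, but not a R c.
So F validates K, T; S4 would additionally require R to be transitive. The strongest is T.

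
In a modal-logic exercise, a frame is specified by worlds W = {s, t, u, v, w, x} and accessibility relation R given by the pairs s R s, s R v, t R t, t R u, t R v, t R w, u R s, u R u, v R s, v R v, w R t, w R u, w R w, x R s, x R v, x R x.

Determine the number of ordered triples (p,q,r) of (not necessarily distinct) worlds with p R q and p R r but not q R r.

Enumerating: (t,u,t), (t,u,v), (t,u,w), (t,v,t), (t,v,u), (t,v,w), (t,w,v), (u,s,u), (w,u,t), (w,u,w), (x,s,x), (x,v,x).

12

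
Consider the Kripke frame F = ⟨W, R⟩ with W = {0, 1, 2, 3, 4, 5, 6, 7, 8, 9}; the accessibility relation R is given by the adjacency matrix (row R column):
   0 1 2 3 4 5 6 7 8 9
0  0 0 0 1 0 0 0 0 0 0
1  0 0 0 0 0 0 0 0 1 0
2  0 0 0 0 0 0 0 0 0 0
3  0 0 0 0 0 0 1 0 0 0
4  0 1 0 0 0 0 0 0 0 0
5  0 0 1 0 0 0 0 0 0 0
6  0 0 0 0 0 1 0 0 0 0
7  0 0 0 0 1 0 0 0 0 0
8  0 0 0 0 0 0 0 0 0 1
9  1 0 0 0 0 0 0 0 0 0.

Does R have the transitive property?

No

Transitive: no — 0 R 3 and 3 R 6, but not 0 R 6.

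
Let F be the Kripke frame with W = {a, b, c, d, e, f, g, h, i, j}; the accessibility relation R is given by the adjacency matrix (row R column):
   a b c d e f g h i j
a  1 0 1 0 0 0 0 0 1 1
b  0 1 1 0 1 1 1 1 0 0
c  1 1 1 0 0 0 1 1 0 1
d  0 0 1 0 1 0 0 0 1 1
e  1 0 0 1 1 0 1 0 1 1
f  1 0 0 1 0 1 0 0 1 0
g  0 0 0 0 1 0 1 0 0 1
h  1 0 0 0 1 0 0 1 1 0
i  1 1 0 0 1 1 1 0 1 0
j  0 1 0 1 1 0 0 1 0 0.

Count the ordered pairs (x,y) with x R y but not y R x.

Enumerating: (a,j), (b,e), (b,f), (b,g), (b,h), (c,g), (c,h), (c,j), (d,c), (d,i), (e,a), (f,a), … and 9 more.
Total: 21.

21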